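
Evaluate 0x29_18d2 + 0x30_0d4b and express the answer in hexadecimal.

0x59261d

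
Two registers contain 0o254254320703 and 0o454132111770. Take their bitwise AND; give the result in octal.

AND each oct digit independently (no carries):
  2&4=0, 5&5=5, 4&4=4, 2&1=0, 5&3=1, 4&2=0, 3&1=1, 2&1=0, 0&1=0, 7&7=7, 0&7=0, 3&0=0

0o054010100700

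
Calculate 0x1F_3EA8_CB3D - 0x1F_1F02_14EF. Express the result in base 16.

0x1FA6B64E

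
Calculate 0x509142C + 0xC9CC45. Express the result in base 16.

Add column by column in base 16, right to left:
  C+5 = 1 carry 1
  2+4+1 = 7
  4+C = 0 carry 1
  1+C+1 = E
  9+9 = 2 carry 1
  0+C+1 = D
  5+0 = 5

0x5D2E071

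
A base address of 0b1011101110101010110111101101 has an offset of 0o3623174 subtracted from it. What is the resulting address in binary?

0o3623174 = 0b11110010011001111100 in binary.
Subtract column by column in base 2:
  1-0 → 1
  0-0 → 0
  1-1 → 0
  1-1 → 0
  0-1 → 1 (borrow)
  1-1-1 → 1 (borrow)
  1-1-1 → 1 (borrow)
  1-0-1 → 0
  1-0 → 1
  0-1 → 1 (borrow)
  1-1-1 → 1 (borrow)
  1-0-1 → 0
  0-0 → 0
  1-1 → 0
  0-0 → 0
  1-0 → 1
  0-1 → 1 (borrow)
  1-1-1 → 1 (borrow)
  0-1-1 → 0 (borrow)
  1-1-1 → 1 (borrow)
  1-0-1 → 0
  1-0 → 1
  0-0 → 0
  1-0 → 1
  1-0 → 1
  1-0 → 1
  0-0 → 0
  1-0 → 1

0b1011101010111000011101110001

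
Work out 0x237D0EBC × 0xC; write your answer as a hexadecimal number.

Multiply each base-16 digit by 12, carrying:
  C×12 = 144 → write 0 carry 9
  B×12+9 = 141 → write D carry 8
  E×12+8 = 176 → write 0 carry 11
  0×12+11 = 11 → write B
  D×12 = 156 → write C carry 9
  7×12+9 = 93 → write D carry 5
  3×12+5 = 41 → write 9 carry 2
  2×12+2 = 26 → write A carry 1
  remaining carry: 1

0x1A9DCB0D0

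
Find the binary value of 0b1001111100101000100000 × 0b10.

0b10011111001010001000000

Multiply each base-2 digit by 2, carrying:
  0×2 = 0 → write 0
  0×2 = 0 → write 0
  0×2 = 0 → write 0
  0×2 = 0 → write 0
  0×2 = 0 → write 0
  1×2 = 2 → write 0 carry 1
  0×2+1 = 1 → write 1
  0×2 = 0 → write 0
  0×2 = 0 → write 0
  1×2 = 2 → write 0 carry 1
  0×2+1 = 1 → write 1
  1×2 = 2 → write 0 carry 1
  0×2+1 = 1 → write 1
  0×2 = 0 → write 0
  1×2 = 2 → write 0 carry 1
  1×2+1 = 3 → write 1 carry 1
  1×2+1 = 3 → write 1 carry 1
  1×2+1 = 3 → write 1 carry 1
  1×2+1 = 3 → write 1 carry 1
  0×2+1 = 1 → write 1
  0×2 = 0 → write 0
  1×2 = 2 → write 0 carry 1
  remaining carry: 1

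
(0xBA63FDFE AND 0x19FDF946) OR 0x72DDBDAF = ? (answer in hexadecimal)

0xBA63FDFE AND 0x19FDF946 = 0x1861F946.
Then OR with 0x72DDBDAF.

0x7AFDFDEF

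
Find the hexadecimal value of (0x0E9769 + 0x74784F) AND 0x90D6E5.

0x8006A0

Add column by column in base 16, right to left:
  9+F = 8 carry 1
  6+4+1 = B
  7+8 = F
  9+7 = 0 carry 1
  E+4+1 = 3 carry 1
  0+7+1 = 8
Sum = 0x830FB8; now AND with 0x90D6E5:
  8&9=8, 3&0=0, 0&D=0, F&6=6, B&E=A, 8&5=0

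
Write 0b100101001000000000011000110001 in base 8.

0o4510003061

Group the bits in threes: 100 101 001 000 000 000 011 000 110 001 → 4510003061.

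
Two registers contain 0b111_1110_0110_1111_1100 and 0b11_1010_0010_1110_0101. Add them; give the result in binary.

0b10111000100111100001

Add column by column in base 2, right to left:
  0+1 = 1
  0+0 = 0
  1+1 = 0 carry 1
  1+0+1 = 0 carry 1
  1+0+1 = 0 carry 1
  1+1+1 = 1 carry 1
  1+1+1 = 1 carry 1
  1+1+1 = 1 carry 1
  0+0+1 = 1
  1+1 = 0 carry 1
  1+0+1 = 0 carry 1
  0+0+1 = 1
  0+0 = 0
  1+1 = 0 carry 1
  1+0+1 = 0 carry 1
  1+1+1 = 1 carry 1
  1+1+1 = 1 carry 1
  1+1+1 = 1 carry 1
  1+0+1 = 0 carry 1
  final carry 1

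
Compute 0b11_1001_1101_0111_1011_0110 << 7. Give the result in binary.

0b11100111010111101101100000000

Left shift by 7: append 7 zero bits.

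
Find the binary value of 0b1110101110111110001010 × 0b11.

0b101100001100111010011110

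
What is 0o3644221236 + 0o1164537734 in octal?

0o5030761172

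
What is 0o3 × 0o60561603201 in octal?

0o222125211603

Multiply each base-8 digit by 3, carrying:
  1×3 = 3 → write 3
  0×3 = 0 → write 0
  2×3 = 6 → write 6
  3×3 = 9 → write 1 carry 1
  0×3+1 = 1 → write 1
  6×3 = 18 → write 2 carry 2
  1×3+2 = 5 → write 5
  6×3 = 18 → write 2 carry 2
  5×3+2 = 17 → write 1 carry 2
  0×3+2 = 2 → write 2
  6×3 = 18 → write 2 carry 2
  remaining carry: 2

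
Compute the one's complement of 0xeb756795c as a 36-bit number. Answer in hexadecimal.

0x148a986a3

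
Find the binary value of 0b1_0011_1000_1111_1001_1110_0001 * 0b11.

0b11101010101110110110100011

Multiply each base-2 digit by 3, carrying:
  1×3 = 3 → write 1 carry 1
  0×3+1 = 1 → write 1
  0×3 = 0 → write 0
  0×3 = 0 → write 0
  0×3 = 0 → write 0
  1×3 = 3 → write 1 carry 1
  1×3+1 = 4 → write 0 carry 2
  1×3+2 = 5 → write 1 carry 2
  1×3+2 = 5 → write 1 carry 2
  0×3+2 = 2 → write 0 carry 1
  0×3+1 = 1 → write 1
  1×3 = 3 → write 1 carry 1
  1×3+1 = 4 → write 0 carry 2
  1×3+2 = 5 → write 1 carry 2
  1×3+2 = 5 → write 1 carry 2
  1×3+2 = 5 → write 1 carry 2
  0×3+2 = 2 → write 0 carry 1
  0×3+1 = 1 → write 1
  0×3 = 0 → write 0
  1×3 = 3 → write 1 carry 1
  1×3+1 = 4 → write 0 carry 2
  1×3+2 = 5 → write 1 carry 2
  0×3+2 = 2 → write 0 carry 1
  0×3+1 = 1 → write 1
  1×3 = 3 → write 1 carry 1
  remaining carry: 1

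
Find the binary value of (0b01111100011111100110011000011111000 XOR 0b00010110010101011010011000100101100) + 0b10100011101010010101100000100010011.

First 0b01111100011111100110011000011111000 XOR 0b00010110010101011010011000100101100 = 0b01101010001010111100000000111010100.
Add column by column in base 2, right to left:
  0+1 = 1
  0+1 = 1
  1+0 = 1
  0+0 = 0
  1+1 = 0 carry 1
  0+0+1 = 1
  1+0 = 1
  1+0 = 1
  1+1 = 0 carry 1
  0+0+1 = 1
  0+0 = 0
  0+0 = 0
  0+0 = 0
  0+0 = 0
  0+1 = 1
  0+1 = 1
  0+0 = 0
  1+1 = 0 carry 1
  1+0+1 = 0 carry 1
  1+1+1 = 1 carry 1
  1+0+1 = 0 carry 1
  0+0+1 = 1
  1+1 = 0 carry 1
  0+0+1 = 1
  1+1 = 0 carry 1
  0+0+1 = 1
  0+1 = 1
  0+1 = 1
  1+1 = 0 carry 1
  0+0+1 = 1
  1+0 = 1
  0+0 = 0
  1+1 = 0 carry 1
  1+0+1 = 0 carry 1
  0+1+1 = 0 carry 1
  final carry 1

0b100001101110101010001100001011100111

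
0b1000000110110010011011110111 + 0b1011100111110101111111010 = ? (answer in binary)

0b1001100011110001001011110001

Add column by column in base 2, right to left:
  1+0 = 1
  1+1 = 0 carry 1
  1+0+1 = 0 carry 1
  0+1+1 = 0 carry 1
  1+1+1 = 1 carry 1
  1+1+1 = 1 carry 1
  1+1+1 = 1 carry 1
  1+1+1 = 1 carry 1
  0+1+1 = 0 carry 1
  1+1+1 = 1 carry 1
  1+0+1 = 0 carry 1
  0+1+1 = 0 carry 1
  0+0+1 = 1
  1+1 = 0 carry 1
  0+1+1 = 0 carry 1
  0+1+1 = 0 carry 1
  1+1+1 = 1 carry 1
  1+1+1 = 1 carry 1
  0+0+1 = 1
  1+0 = 1
  1+1 = 0 carry 1
  0+1+1 = 0 carry 1
  0+1+1 = 0 carry 1
  0+0+1 = 1
  0+1 = 1
  0+0 = 0
  0+0 = 0
  1+0 = 1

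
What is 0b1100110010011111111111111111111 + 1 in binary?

The trailing 20 digits are 1 (max in base 2), so adding 1 cascades: they roll to 0 and the next digit up increments.

0b1100110010100000000000000000000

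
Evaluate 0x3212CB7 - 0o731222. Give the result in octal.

0x3212CB7 = 0o310226267 in octal.
Subtract column by column in base 8:
  7-2 → 5
  6-2 → 4
  2-2 → 0
  6-1 → 5
  2-3 → 7 (borrow)
  2-7-1 → 2 (borrow)
  0-0-1 → 7 (borrow)
  1-0-1 → 0
  3-0 → 3

0o307275045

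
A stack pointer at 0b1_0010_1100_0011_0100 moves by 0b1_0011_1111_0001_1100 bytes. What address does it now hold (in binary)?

0b100110101101010000

Add column by column in base 2, right to left:
  0+0 = 0
  0+0 = 0
  1+1 = 0 carry 1
  0+1+1 = 0 carry 1
  1+1+1 = 1 carry 1
  1+0+1 = 0 carry 1
  0+0+1 = 1
  0+0 = 0
  0+1 = 1
  0+1 = 1
  1+1 = 0 carry 1
  1+1+1 = 1 carry 1
  0+1+1 = 0 carry 1
  1+1+1 = 1 carry 1
  0+0+1 = 1
  0+0 = 0
  1+1 = 0 carry 1
  final carry 1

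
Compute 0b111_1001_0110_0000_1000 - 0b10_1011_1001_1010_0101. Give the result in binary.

0b1001101110001100011

Subtract column by column in base 2:
  0-1 → 1 (borrow)
  0-0-1 → 1 (borrow)
  0-1-1 → 0 (borrow)
  1-0-1 → 0
  0-0 → 0
  0-1 → 1 (borrow)
  0-0-1 → 1 (borrow)
  0-1-1 → 0 (borrow)
  0-1-1 → 0 (borrow)
  1-0-1 → 0
  1-0 → 1
  0-1 → 1 (borrow)
  1-1-1 → 1 (borrow)
  0-1-1 → 0 (borrow)
  0-0-1 → 1 (borrow)
  1-1-1 → 1 (borrow)
  1-0-1 → 0
  1-1 → 0
  1-0 → 1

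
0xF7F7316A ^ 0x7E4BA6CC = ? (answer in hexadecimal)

0x89BC97A6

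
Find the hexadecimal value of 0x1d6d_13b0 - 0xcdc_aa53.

Subtract column by column in base 16:
  0-3 → d (borrow)
  b-5-1 → 5
  3-a → 9 (borrow)
  1-a-1 → 6 (borrow)
  d-c-1 → 0
  6-d → 9 (borrow)
  d-c-1 → 0
  1-0 → 1

0x1090695d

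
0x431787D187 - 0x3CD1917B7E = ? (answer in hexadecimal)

Subtract column by column in base 16:
  7-E → 9 (borrow)
  8-7-1 → 0
  1-B → 6 (borrow)
  D-7-1 → 5
  7-1 → 6
  8-9 → F (borrow)
  7-1-1 → 5
  1-D → 4 (borrow)
  3-C-1 → 6 (borrow)
  4-3-1 → 0

0x645F65609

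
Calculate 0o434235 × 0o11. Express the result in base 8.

0o4776605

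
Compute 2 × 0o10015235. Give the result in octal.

Multiply each base-8 digit by 2, carrying:
  5×2 = 10 → write 2 carry 1
  3×2+1 = 7 → write 7
  2×2 = 4 → write 4
  5×2 = 10 → write 2 carry 1
  1×2+1 = 3 → write 3
  0×2 = 0 → write 0
  0×2 = 0 → write 0
  1×2 = 2 → write 2

0o20032472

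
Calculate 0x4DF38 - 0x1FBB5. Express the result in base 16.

0x2E383

Subtract column by column in base 16:
  8-5 → 3
  3-B → 8 (borrow)
  F-B-1 → 3
  D-F → E (borrow)
  4-1-1 → 2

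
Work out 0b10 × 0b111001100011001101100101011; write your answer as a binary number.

Multiply each base-2 digit by 2, carrying:
  1×2 = 2 → write 0 carry 1
  1×2+1 = 3 → write 1 carry 1
  0×2+1 = 1 → write 1
  1×2 = 2 → write 0 carry 1
  0×2+1 = 1 → write 1
  1×2 = 2 → write 0 carry 1
  0×2+1 = 1 → write 1
  0×2 = 0 → write 0
  1×2 = 2 → write 0 carry 1
  1×2+1 = 3 → write 1 carry 1
  0×2+1 = 1 → write 1
  1×2 = 2 → write 0 carry 1
  1×2+1 = 3 → write 1 carry 1
  0×2+1 = 1 → write 1
  0×2 = 0 → write 0
  1×2 = 2 → write 0 carry 1
  1×2+1 = 3 → write 1 carry 1
  0×2+1 = 1 → write 1
  0×2 = 0 → write 0
  0×2 = 0 → write 0
  1×2 = 2 → write 0 carry 1
  1×2+1 = 3 → write 1 carry 1
  0×2+1 = 1 → write 1
  0×2 = 0 → write 0
  1×2 = 2 → write 0 carry 1
  1×2+1 = 3 → write 1 carry 1
  1×2+1 = 3 → write 1 carry 1
  remaining carry: 1

0b1110011000110011011001010110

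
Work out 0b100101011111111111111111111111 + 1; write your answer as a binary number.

0b100101100000000000000000000000

The trailing 23 digits are 1 (max in base 2), so adding 1 cascades: they roll to 0 and the next digit up increments.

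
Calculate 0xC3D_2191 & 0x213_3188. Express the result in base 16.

0x0112180

AND each hex digit independently (no carries):
  C&2=0, 3&1=1, D&3=1, 2&3=2, 1&1=1, 9&8=8, 1&8=0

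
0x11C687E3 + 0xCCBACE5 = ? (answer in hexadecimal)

0x1E9234C8

Add column by column in base 16, right to left:
  3+5 = 8
  E+E = C carry 1
  7+C+1 = 4 carry 1
  8+A+1 = 3 carry 1
  6+B+1 = 2 carry 1
  C+C+1 = 9 carry 1
  1+C+1 = E
  1+0 = 1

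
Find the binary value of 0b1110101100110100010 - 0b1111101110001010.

0b1100101111000011000

Subtract column by column in base 2:
  0-0 → 0
  1-1 → 0
  0-0 → 0
  0-1 → 1 (borrow)
  0-0-1 → 1 (borrow)
  1-0-1 → 0
  0-0 → 0
  1-1 → 0
  1-1 → 0
  0-1 → 1 (borrow)
  0-0-1 → 1 (borrow)
  1-1-1 → 1 (borrow)
  1-1-1 → 1 (borrow)
  0-1-1 → 0 (borrow)
  1-1-1 → 1 (borrow)
  0-1-1 → 0 (borrow)
  1-0-1 → 0
  1-0 → 1
  1-0 → 1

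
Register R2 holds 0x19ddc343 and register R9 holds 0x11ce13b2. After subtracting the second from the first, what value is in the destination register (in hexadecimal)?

Subtract column by column in base 16:
  3-2 → 1
  4-b → 9 (borrow)
  3-3-1 → f (borrow)
  c-1-1 → a
  d-e → f (borrow)
  d-c-1 → 0
  9-1 → 8
  1-1 → 0

0x80faf91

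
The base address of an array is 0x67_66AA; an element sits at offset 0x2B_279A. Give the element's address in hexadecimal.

0x928E44

Add column by column in base 16, right to left:
  A+A = 4 carry 1
  A+9+1 = 4 carry 1
  6+7+1 = E
  6+2 = 8
  7+B = 2 carry 1
  6+2+1 = 9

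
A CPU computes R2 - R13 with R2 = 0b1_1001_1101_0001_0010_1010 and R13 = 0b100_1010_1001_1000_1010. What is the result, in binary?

Subtract column by column in base 2:
  0-0 → 0
  1-1 → 0
  0-0 → 0
  1-1 → 0
  0-0 → 0
  1-0 → 1
  0-0 → 0
  0-1 → 1 (borrow)
  1-1-1 → 1 (borrow)
  0-0-1 → 1 (borrow)
  0-0-1 → 1 (borrow)
  0-1-1 → 0 (borrow)
  1-0-1 → 0
  0-1 → 1 (borrow)
  1-0-1 → 0
  1-1 → 0
  1-0 → 1
  0-0 → 0
  0-1 → 1 (borrow)
  1-0-1 → 0
  1-0 → 1

0b101010010011110100000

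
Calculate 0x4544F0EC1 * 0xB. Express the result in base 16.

Multiply each base-16 digit by 11, carrying:
  1×11 = 11 → write B
  C×11 = 132 → write 4 carry 8
  E×11+8 = 162 → write 2 carry 10
  0×11+10 = 10 → write A
  F×11 = 165 → write 5 carry 10
  4×11+10 = 54 → write 6 carry 3
  4×11+3 = 47 → write F carry 2
  5×11+2 = 57 → write 9 carry 3
  4×11+3 = 47 → write F carry 2
  remaining carry: 2

0x2F9F65A24B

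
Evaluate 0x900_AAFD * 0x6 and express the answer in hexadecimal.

Multiply each base-16 digit by 6, carrying:
  D×6 = 78 → write E carry 4
  F×6+4 = 94 → write E carry 5
  A×6+5 = 65 → write 1 carry 4
  A×6+4 = 64 → write 0 carry 4
  0×6+4 = 4 → write 4
  0×6 = 0 → write 0
  9×6 = 54 → write 6 carry 3
  remaining carry: 3

0x360401EE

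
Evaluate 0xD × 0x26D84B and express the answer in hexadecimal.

0x1F8FBCF

Multiply each base-16 digit by 13, carrying:
  B×13 = 143 → write F carry 8
  4×13+8 = 60 → write C carry 3
  8×13+3 = 107 → write B carry 6
  D×13+6 = 175 → write F carry 10
  6×13+10 = 88 → write 8 carry 5
  2×13+5 = 31 → write F carry 1
  remaining carry: 1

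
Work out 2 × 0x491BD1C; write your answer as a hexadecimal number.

0x9237A38

Multiply each base-16 digit by 2, carrying:
  C×2 = 24 → write 8 carry 1
  1×2+1 = 3 → write 3
  D×2 = 26 → write A carry 1
  B×2+1 = 23 → write 7 carry 1
  1×2+1 = 3 → write 3
  9×2 = 18 → write 2 carry 1
  4×2+1 = 9 → write 9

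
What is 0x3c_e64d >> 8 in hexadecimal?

Shifting right by 8 bits = 2 hex digits: drop the last 2.

0x3ce6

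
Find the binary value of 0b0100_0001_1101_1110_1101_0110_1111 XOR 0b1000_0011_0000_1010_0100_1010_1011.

0b1100001011010100100111000100

XOR bit by bit (1 where the bits differ):
  0100000111011110110101101111
^ 1000001100001010010010101011
= 1100001011010100100111000100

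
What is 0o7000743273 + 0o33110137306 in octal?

0o42111102601

Add column by column in base 8, right to left:
  3+6 = 1 carry 1
  7+0+1 = 0 carry 1
  2+3+1 = 6
  3+7 = 2 carry 1
  4+3+1 = 0 carry 1
  7+1+1 = 1 carry 1
  0+0+1 = 1
  0+1 = 1
  0+1 = 1
  7+3 = 2 carry 1
  0+3+1 = 4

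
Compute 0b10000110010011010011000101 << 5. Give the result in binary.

0b1000011001001101001100010100000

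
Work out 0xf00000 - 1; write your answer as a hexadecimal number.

The trailing 5 digits are 0, so subtracting 1 borrows through: they become F and the next digit up decrements.

0xefffff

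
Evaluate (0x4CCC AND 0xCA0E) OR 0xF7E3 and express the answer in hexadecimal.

0xFFEF

0x4CCC AND 0xCA0E = 0x480C.
Then OR with 0xF7E3.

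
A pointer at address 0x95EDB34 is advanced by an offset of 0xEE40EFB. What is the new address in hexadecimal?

Add column by column in base 16, right to left:
  4+B = F
  3+F = 2 carry 1
  B+E+1 = A carry 1
  D+0+1 = E
  E+4 = 2 carry 1
  5+E+1 = 4 carry 1
  9+E+1 = 8 carry 1
  final carry 1

0x1842EA2F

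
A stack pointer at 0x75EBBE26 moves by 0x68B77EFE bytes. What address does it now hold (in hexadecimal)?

0xDEA33D24

Add column by column in base 16, right to left:
  6+E = 4 carry 1
  2+F+1 = 2 carry 1
  E+E+1 = D carry 1
  B+7+1 = 3 carry 1
  B+7+1 = 3 carry 1
  E+B+1 = A carry 1
  5+8+1 = E
  7+6 = D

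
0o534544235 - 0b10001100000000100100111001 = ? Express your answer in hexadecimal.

0o534544235 = 0x572C89D in hexadecimal.
0b10001100000000100100111001 = 0x2300939 in hexadecimal.
Subtract column by column in base 16:
  D-9 → 4
  9-3 → 6
  8-9 → F (borrow)
  C-0-1 → B
  2-0 → 2
  7-3 → 4
  5-2 → 3

0x342BF64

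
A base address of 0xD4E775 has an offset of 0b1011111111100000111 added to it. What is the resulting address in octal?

0o66563174

0xD4E775 = 0o65163565 in octal.
0b1011111111100000111 = 0o1377407 in octal.
Add column by column in base 8, right to left:
  5+7 = 4 carry 1
  6+0+1 = 7
  5+4 = 1 carry 1
  3+7+1 = 3 carry 1
  6+7+1 = 6 carry 1
  1+3+1 = 5
  5+1 = 6
  6+0 = 6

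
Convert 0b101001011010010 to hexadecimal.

0x52D2

Group the bits into nibbles: 0101 0010 1101 0010 → 52D2.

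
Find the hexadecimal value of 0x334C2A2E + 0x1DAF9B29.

0x50FBC557

Add column by column in base 16, right to left:
  E+9 = 7 carry 1
  2+2+1 = 5
  A+B = 5 carry 1
  2+9+1 = C
  C+F = B carry 1
  4+A+1 = F
  3+D = 0 carry 1
  3+1+1 = 5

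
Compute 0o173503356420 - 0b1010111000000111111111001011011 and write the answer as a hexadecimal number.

0x38609deb5

0o173503356420 = 0x3dd0ddd10 in hexadecimal.
0b1010111000000111111111001011011 = 0x5703fe5b in hexadecimal.
Subtract column by column in base 16:
  0-b → 5 (borrow)
  1-5-1 → b (borrow)
  d-e-1 → e (borrow)
  d-f-1 → d (borrow)
  d-3-1 → 9
  0-0 → 0
  d-7 → 6
  d-5 → 8
  3-0 → 3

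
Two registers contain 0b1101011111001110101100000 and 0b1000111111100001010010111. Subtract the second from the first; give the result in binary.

Subtract column by column in base 2:
  0-1 → 1 (borrow)
  0-1-1 → 0 (borrow)
  0-1-1 → 0 (borrow)
  0-0-1 → 1 (borrow)
  0-1-1 → 0 (borrow)
  1-0-1 → 0
  1-0 → 1
  0-1 → 1 (borrow)
  1-0-1 → 0
  0-1 → 1 (borrow)
  1-0-1 → 0
  1-0 → 1
  1-0 → 1
  0-0 → 0
  0-1 → 1 (borrow)
  1-1-1 → 1 (borrow)
  1-1-1 → 1 (borrow)
  1-1-1 → 1 (borrow)
  1-1-1 → 1 (borrow)
  1-1-1 → 1 (borrow)
  0-1-1 → 0 (borrow)
  1-0-1 → 0
  0-0 → 0
  1-0 → 1
  1-1 → 0

0b100011111101101011001001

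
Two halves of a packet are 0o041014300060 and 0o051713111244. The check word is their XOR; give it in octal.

0o010707211224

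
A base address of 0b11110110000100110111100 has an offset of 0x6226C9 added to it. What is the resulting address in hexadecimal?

0b11110110000100110111100 = 0x7B09BC in hexadecimal.
Add column by column in base 16, right to left:
  C+9 = 5 carry 1
  B+C+1 = 8 carry 1
  9+6+1 = 0 carry 1
  0+2+1 = 3
  B+2 = D
  7+6 = D

0xDD3085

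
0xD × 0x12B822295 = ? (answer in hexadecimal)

Multiply each base-16 digit by 13, carrying:
  5×13 = 65 → write 1 carry 4
  9×13+4 = 121 → write 9 carry 7
  2×13+7 = 33 → write 1 carry 2
  2×13+2 = 28 → write C carry 1
  2×13+1 = 27 → write B carry 1
  8×13+1 = 105 → write 9 carry 6
  B×13+6 = 149 → write 5 carry 9
  2×13+9 = 35 → write 3 carry 2
  1×13+2 = 15 → write F

0xF359BC191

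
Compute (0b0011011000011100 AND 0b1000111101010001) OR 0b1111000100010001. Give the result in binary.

0b1111011100010001

0b0011011000011100 AND 0b1000111101010001 = 0b0000011000010000.
Then OR with 0b1111000100010001.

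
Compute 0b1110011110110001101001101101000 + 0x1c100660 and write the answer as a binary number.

0b10001111111010001101100111001000

0x1c100660 = 0b11100000100000000011001100000 in binary.
Add column by column in base 2, right to left:
  0+0 = 0
  0+0 = 0
  0+0 = 0
  1+0 = 1
  0+0 = 0
  1+1 = 0 carry 1
  1+1+1 = 1 carry 1
  0+0+1 = 1
  1+0 = 1
  1+1 = 0 carry 1
  0+1+1 = 0 carry 1
  0+0+1 = 1
  1+0 = 1
  0+0 = 0
  1+0 = 1
  1+0 = 1
  0+0 = 0
  0+0 = 0
  0+0 = 0
  1+0 = 1
  1+1 = 0 carry 1
  0+0+1 = 1
  1+0 = 1
  1+0 = 1
  1+0 = 1
  1+0 = 1
  0+1 = 1
  0+1 = 1
  1+1 = 0 carry 1
  1+0+1 = 0 carry 1
  1+0+1 = 0 carry 1
  final carry 1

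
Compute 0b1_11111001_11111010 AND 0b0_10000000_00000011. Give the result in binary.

AND bit by bit (1 only where both bits are 1):
  11111100111111010
& 01000000000000011
= 01000000000000010

0b01000000000000010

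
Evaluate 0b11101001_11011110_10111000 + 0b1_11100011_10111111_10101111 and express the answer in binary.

0b10110011011001111001100111

Add column by column in base 2, right to left:
  0+1 = 1
  0+1 = 1
  0+1 = 1
  1+1 = 0 carry 1
  1+0+1 = 0 carry 1
  1+1+1 = 1 carry 1
  0+0+1 = 1
  1+1 = 0 carry 1
  0+1+1 = 0 carry 1
  1+1+1 = 1 carry 1
  1+1+1 = 1 carry 1
  1+1+1 = 1 carry 1
  1+1+1 = 1 carry 1
  0+1+1 = 0 carry 1
  1+0+1 = 0 carry 1
  1+1+1 = 1 carry 1
  1+1+1 = 1 carry 1
  0+1+1 = 0 carry 1
  0+0+1 = 1
  1+0 = 1
  0+0 = 0
  1+1 = 0 carry 1
  1+1+1 = 1 carry 1
  1+1+1 = 1 carry 1
  0+1+1 = 0 carry 1
  final carry 1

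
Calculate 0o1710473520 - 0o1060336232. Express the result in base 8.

0o630135266

Subtract column by column in base 8:
  0-2 → 6 (borrow)
  2-3-1 → 6 (borrow)
  5-2-1 → 2
  3-6 → 5 (borrow)
  7-3-1 → 3
  4-3 → 1
  0-0 → 0
  1-6 → 3 (borrow)
  7-0-1 → 6
  1-1 → 0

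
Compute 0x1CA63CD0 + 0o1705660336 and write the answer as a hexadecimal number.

0x2BBD9DAE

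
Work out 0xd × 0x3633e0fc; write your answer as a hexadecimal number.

Multiply each base-16 digit by 13, carrying:
  c×13 = 156 → write c carry 9
  f×13+9 = 204 → write c carry 12
  0×13+12 = 12 → write c
  e×13 = 182 → write 6 carry 11
  3×13+11 = 50 → write 2 carry 3
  3×13+3 = 42 → write a carry 2
  6×13+2 = 80 → write 0 carry 5
  3×13+5 = 44 → write c carry 2
  remaining carry: 2

0x2c0a26ccc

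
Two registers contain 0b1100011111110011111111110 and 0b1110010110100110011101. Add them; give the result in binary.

0b1110010010101000110011011

Add column by column in base 2, right to left:
  0+1 = 1
  1+0 = 1
  1+1 = 0 carry 1
  1+1+1 = 1 carry 1
  1+1+1 = 1 carry 1
  1+0+1 = 0 carry 1
  1+0+1 = 0 carry 1
  1+1+1 = 1 carry 1
  1+1+1 = 1 carry 1
  1+0+1 = 0 carry 1
  1+0+1 = 0 carry 1
  0+1+1 = 0 carry 1
  0+0+1 = 1
  1+1 = 0 carry 1
  1+1+1 = 1 carry 1
  1+0+1 = 0 carry 1
  1+1+1 = 1 carry 1
  1+0+1 = 0 carry 1
  1+0+1 = 0 carry 1
  1+1+1 = 1 carry 1
  0+1+1 = 0 carry 1
  0+1+1 = 0 carry 1
  0+0+1 = 1
  1+0 = 1
  1+0 = 1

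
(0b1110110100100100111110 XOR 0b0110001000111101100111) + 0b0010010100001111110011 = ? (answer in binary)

0b1011010000101001001100

First 0b1110110100100100111110 XOR 0b0110001000111101100111 = 0b1000111100011001011001.
Add column by column in base 2, right to left:
  1+1 = 0 carry 1
  0+1+1 = 0 carry 1
  0+0+1 = 1
  1+0 = 1
  1+1 = 0 carry 1
  0+1+1 = 0 carry 1
  1+1+1 = 1 carry 1
  0+1+1 = 0 carry 1
  0+1+1 = 0 carry 1
  1+1+1 = 1 carry 1
  1+0+1 = 0 carry 1
  0+0+1 = 1
  0+0 = 0
  0+0 = 0
  1+1 = 0 carry 1
  1+0+1 = 0 carry 1
  1+1+1 = 1 carry 1
  1+0+1 = 0 carry 1
  0+0+1 = 1
  0+1 = 1
  0+0 = 0
  1+0 = 1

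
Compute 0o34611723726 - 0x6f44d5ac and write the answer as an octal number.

0o16670551052

0x6f44d5ac = 0o15721152654 in octal.
Subtract column by column in base 8:
  6-4 → 2
  2-5 → 5 (borrow)
  7-6-1 → 0
  3-2 → 1
  2-5 → 5 (borrow)
  7-1-1 → 5
  1-1 → 0
  1-2 → 7 (borrow)
  6-7-1 → 6 (borrow)
  4-5-1 → 6 (borrow)
  3-1-1 → 1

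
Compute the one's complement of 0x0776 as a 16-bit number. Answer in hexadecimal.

Each hex digit d becomes F−d:
  0→F, 7→8, 7→8, 6→9

0xF889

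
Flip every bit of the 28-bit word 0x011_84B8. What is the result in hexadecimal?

Each hex digit d becomes F−d:
  0→F, 1→E, 1→E, 8→7, 4→B, B→4, 8→7

0xFEE7B47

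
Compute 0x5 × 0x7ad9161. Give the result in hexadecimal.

Multiply each base-16 digit by 5, carrying:
  1×5 = 5 → write 5
  6×5 = 30 → write e carry 1
  1×5+1 = 6 → write 6
  9×5 = 45 → write d carry 2
  d×5+2 = 67 → write 3 carry 4
  a×5+4 = 54 → write 6 carry 3
  7×5+3 = 38 → write 6 carry 2
  remaining carry: 2

0x2663d6e5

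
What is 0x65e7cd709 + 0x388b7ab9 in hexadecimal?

Add column by column in base 16, right to left:
  9+9 = 2 carry 1
  0+b+1 = c
  7+a = 1 carry 1
  d+7+1 = 5 carry 1
  c+b+1 = 8 carry 1
  7+8+1 = 0 carry 1
  e+8+1 = 7 carry 1
  5+3+1 = 9
  6+0 = 6

0x6970851c2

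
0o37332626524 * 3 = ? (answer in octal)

0o136220303774

Multiply each base-8 digit by 3, carrying:
  4×3 = 12 → write 4 carry 1
  2×3+1 = 7 → write 7
  5×3 = 15 → write 7 carry 1
  6×3+1 = 19 → write 3 carry 2
  2×3+2 = 8 → write 0 carry 1
  6×3+1 = 19 → write 3 carry 2
  2×3+2 = 8 → write 0 carry 1
  3×3+1 = 10 → write 2 carry 1
  3×3+1 = 10 → write 2 carry 1
  7×3+1 = 22 → write 6 carry 2
  3×3+2 = 11 → write 3 carry 1
  remaining carry: 1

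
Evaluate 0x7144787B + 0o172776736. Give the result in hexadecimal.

0o172776736 = 0x1EBFDDE in hexadecimal.
Add column by column in base 16, right to left:
  B+E = 9 carry 1
  7+D+1 = 5 carry 1
  8+D+1 = 6 carry 1
  7+F+1 = 7 carry 1
  4+B+1 = 0 carry 1
  4+E+1 = 3 carry 1
  1+1+1 = 3
  7+0 = 7

0x73307659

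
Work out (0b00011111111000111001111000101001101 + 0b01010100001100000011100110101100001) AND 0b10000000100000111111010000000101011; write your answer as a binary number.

Add column by column in base 2, right to left:
  1+1 = 0 carry 1
  0+0+1 = 1
  1+0 = 1
  1+0 = 1
  0+0 = 0
  0+1 = 1
  1+1 = 0 carry 1
  0+0+1 = 1
  1+1 = 0 carry 1
  0+0+1 = 1
  0+1 = 1
  0+1 = 1
  1+0 = 1
  1+0 = 1
  1+1 = 0 carry 1
  1+1+1 = 1 carry 1
  0+1+1 = 0 carry 1
  0+0+1 = 1
  1+0 = 1
  1+0 = 1
  1+0 = 1
  0+0 = 0
  0+0 = 0
  0+1 = 1
  1+1 = 0 carry 1
  1+0+1 = 0 carry 1
  1+0+1 = 0 carry 1
  1+0+1 = 0 carry 1
  1+0+1 = 0 carry 1
  1+1+1 = 1 carry 1
  1+0+1 = 0 carry 1
  1+1+1 = 1 carry 1
  0+0+1 = 1
  0+1 = 1
Sum = 0b1110100000100111101011111010101110; now AND with 0b10000000100000111111010000000101011:
  01110100000100111101011111010101110
& 10000000100000111111010000000101011
= 00000000000000111101010000000101010

0b111101010000000101010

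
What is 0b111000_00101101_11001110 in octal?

Group the bits in threes: 001 110 000 010 110 111 001 110 → 16026716.

0o16026716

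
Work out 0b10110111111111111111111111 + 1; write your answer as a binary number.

The trailing 21 digits are 1 (max in base 2), so adding 1 cascades: they roll to 0 and the next digit up increments.

0b10111000000000000000000000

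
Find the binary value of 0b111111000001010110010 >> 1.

0b11111100000101011001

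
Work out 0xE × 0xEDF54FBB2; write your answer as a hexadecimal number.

0xD036A5C3BC

Multiply each base-16 digit by 14, carrying:
  2×14 = 28 → write C carry 1
  B×14+1 = 155 → write B carry 9
  B×14+9 = 163 → write 3 carry 10
  F×14+10 = 220 → write C carry 13
  4×14+13 = 69 → write 5 carry 4
  5×14+4 = 74 → write A carry 4
  F×14+4 = 214 → write 6 carry 13
  D×14+13 = 195 → write 3 carry 12
  E×14+12 = 208 → write 0 carry 13
  remaining carry: D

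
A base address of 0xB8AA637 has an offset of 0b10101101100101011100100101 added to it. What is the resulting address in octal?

0xB8AA637 = 0o1342523067 in octal.
0b10101101100101011100100101 = 0o255453445 in octal.
Add column by column in base 8, right to left:
  7+5 = 4 carry 1
  6+4+1 = 3 carry 1
  0+4+1 = 5
  3+3 = 6
  2+5 = 7
  5+4 = 1 carry 1
  2+5+1 = 0 carry 1
  4+5+1 = 2 carry 1
  3+2+1 = 6
  1+0 = 1

0o1620176534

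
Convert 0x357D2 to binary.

0b110101011111010010

Expand each hex digit to 4 bits: 3=0011 5=0101 7=0111 D=1101 2=0010.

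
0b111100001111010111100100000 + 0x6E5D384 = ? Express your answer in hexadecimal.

0xE6D82A4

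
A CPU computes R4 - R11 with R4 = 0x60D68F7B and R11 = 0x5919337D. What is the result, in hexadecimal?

0x7BD5BFE

Subtract column by column in base 16:
  B-D → E (borrow)
  7-7-1 → F (borrow)
  F-3-1 → B
  8-3 → 5
  6-9 → D (borrow)
  D-1-1 → B
  0-9 → 7 (borrow)
  6-5-1 → 0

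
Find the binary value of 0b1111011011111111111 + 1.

0b1111011100000000000

The trailing 11 digits are 1 (max in base 2), so adding 1 cascades: they roll to 0 and the next digit up increments.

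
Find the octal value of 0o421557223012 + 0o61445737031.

0o503225162043

Add column by column in base 8, right to left:
  2+1 = 3
  1+3 = 4
  0+0 = 0
  3+7 = 2 carry 1
  2+3+1 = 6
  2+7 = 1 carry 1
  7+5+1 = 5 carry 1
  5+4+1 = 2 carry 1
  5+4+1 = 2 carry 1
  1+1+1 = 3
  2+6 = 0 carry 1
  4+0+1 = 5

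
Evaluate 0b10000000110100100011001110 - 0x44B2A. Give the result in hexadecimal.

0b10000000110100100011001110 = 0x20348CE in hexadecimal.
Subtract column by column in base 16:
  E-A → 4
  C-2 → A
  8-B → D (borrow)
  4-4-1 → F (borrow)
  3-4-1 → E (borrow)
  0-0-1 → F (borrow)
  2-0-1 → 1

0x1FEFDA4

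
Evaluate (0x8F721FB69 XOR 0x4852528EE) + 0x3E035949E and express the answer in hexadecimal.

First 0x8F721FB69 XOR 0x4852528EE = 0xC7204D387.
Add column by column in base 16, right to left:
  7+E = 5 carry 1
  8+9+1 = 2 carry 1
  3+4+1 = 8
  D+9 = 6 carry 1
  4+5+1 = A
  0+3 = 3
  2+0 = 2
  7+E = 5 carry 1
  C+3+1 = 0 carry 1
  final carry 1

0x10523A6825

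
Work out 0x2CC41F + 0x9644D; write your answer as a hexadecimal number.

0x36286C

Add column by column in base 16, right to left:
  F+D = C carry 1
  1+4+1 = 6
  4+4 = 8
  C+6 = 2 carry 1
  C+9+1 = 6 carry 1
  2+0+1 = 3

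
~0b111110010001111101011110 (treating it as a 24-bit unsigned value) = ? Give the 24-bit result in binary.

0b000001101110000010100001

Invert each bit: 111110010001111101011110 → 000001101110000010100001.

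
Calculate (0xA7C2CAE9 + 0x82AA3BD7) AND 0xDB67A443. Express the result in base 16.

Add column by column in base 16, right to left:
  9+7 = 0 carry 1
  E+D+1 = C carry 1
  A+B+1 = 6 carry 1
  C+3+1 = 0 carry 1
  2+A+1 = D
  C+A = 6 carry 1
  7+2+1 = A
  A+8 = 2 carry 1
  final carry 1
Sum = 0x12A6D06C0; now AND with 0xDB67A443:
  1&0=0, 2&D=0, A&B=A, 6&6=6, D&7=5, 0&A=0, 6&4=4, C&4=4, 0&3=0

0xA650440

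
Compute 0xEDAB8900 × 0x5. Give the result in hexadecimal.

0x4A459AD00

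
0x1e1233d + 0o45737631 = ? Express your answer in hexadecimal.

0o45737631 = 0x97bf99 in hexadecimal.
Add column by column in base 16, right to left:
  d+9 = 6 carry 1
  3+9+1 = d
  3+f = 2 carry 1
  2+b+1 = e
  1+7 = 8
  e+9 = 7 carry 1
  1+0+1 = 2

0x278e2d6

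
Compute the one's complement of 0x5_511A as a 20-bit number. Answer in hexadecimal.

0xAAEE5

Each hex digit d becomes F−d:
  5→A, 5→A, 1→E, 1→E, A→5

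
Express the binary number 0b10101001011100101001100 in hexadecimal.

Group the bits into nibbles: 0101 0100 1011 1001 0100 1100 → 54b94c.

0x54b94c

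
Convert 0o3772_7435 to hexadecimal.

0x7FAF1D

Each octal digit is 3 bits: 3=011 7=111 7=111 2=010 7=111 4=100 3=011 5=101.
Group the bits into nibbles: 0111 1111 1010 1111 0001 1101 → 7FAF1D.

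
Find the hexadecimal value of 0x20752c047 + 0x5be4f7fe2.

Add column by column in base 16, right to left:
  7+2 = 9
  4+e = 2 carry 1
  0+f+1 = 0 carry 1
  c+7+1 = 4 carry 1
  2+f+1 = 2 carry 1
  5+4+1 = a
  7+e = 5 carry 1
  0+b+1 = c
  2+5 = 7

0x7c5a24029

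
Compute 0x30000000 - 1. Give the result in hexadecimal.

0x2fffffff

The trailing 7 digits are 0, so subtracting 1 borrows through: they become F and the next digit up decrements.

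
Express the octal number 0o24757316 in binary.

Each octal digit is 3 bits: 2=010 4=100 7=111 5=101 7=111 3=011 1=001 6=110.

0b10100111101111011001110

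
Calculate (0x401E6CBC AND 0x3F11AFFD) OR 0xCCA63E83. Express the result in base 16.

0xCCB63EBF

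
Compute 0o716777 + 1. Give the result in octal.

The trailing 3 digits are 7 (max in base 8), so adding 1 cascades: they roll to 0 and the next digit up increments.

0o717000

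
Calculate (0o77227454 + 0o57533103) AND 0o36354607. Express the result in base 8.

Add column by column in base 8, right to left:
  4+3 = 7
  5+0 = 5
  4+1 = 5
  7+3 = 2 carry 1
  2+3+1 = 6
  2+5 = 7
  7+7 = 6 carry 1
  7+5+1 = 5 carry 1
  final carry 1
Sum = 0o156762557; now AND with 0o36354607:
  1&0=0, 5&3=1, 6&6=6, 7&3=3, 6&5=4, 2&4=0, 5&6=4, 5&0=0, 7&7=7

0o16340407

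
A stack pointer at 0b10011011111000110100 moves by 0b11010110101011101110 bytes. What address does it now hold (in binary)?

0b101110010100100100010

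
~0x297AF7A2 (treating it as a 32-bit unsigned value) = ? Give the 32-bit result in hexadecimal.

0xD685085D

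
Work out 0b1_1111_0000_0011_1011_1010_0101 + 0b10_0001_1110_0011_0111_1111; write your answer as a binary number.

Add column by column in base 2, right to left:
  1+1 = 0 carry 1
  0+1+1 = 0 carry 1
  1+1+1 = 1 carry 1
  0+1+1 = 0 carry 1
  0+1+1 = 0 carry 1
  1+1+1 = 1 carry 1
  0+1+1 = 0 carry 1
  1+0+1 = 0 carry 1
  1+1+1 = 1 carry 1
  1+1+1 = 1 carry 1
  0+0+1 = 1
  1+0 = 1
  1+0 = 1
  1+1 = 0 carry 1
  0+1+1 = 0 carry 1
  0+1+1 = 0 carry 1
  0+1+1 = 0 carry 1
  0+0+1 = 1
  0+0 = 0
  0+0 = 0
  1+0 = 1
  1+1 = 0 carry 1
  1+0+1 = 0 carry 1
  1+0+1 = 0 carry 1
  1+0+1 = 0 carry 1
  final carry 1

0b10000100100001111100100100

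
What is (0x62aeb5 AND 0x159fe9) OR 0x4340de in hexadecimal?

0x62aeb5 AND 0x159fe9 = 0x008ea1.
Then OR with 0x4340de.

0x43ceff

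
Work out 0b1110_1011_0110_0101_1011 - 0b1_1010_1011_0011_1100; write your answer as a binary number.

Subtract column by column in base 2:
  1-0 → 1
  1-0 → 1
  0-1 → 1 (borrow)
  1-1-1 → 1 (borrow)
  1-1-1 → 1 (borrow)
  0-1-1 → 0 (borrow)
  1-0-1 → 0
  0-0 → 0
  0-1 → 1 (borrow)
  1-1-1 → 1 (borrow)
  1-0-1 → 0
  0-1 → 1 (borrow)
  1-0-1 → 0
  1-1 → 0
  0-0 → 0
  1-1 → 0
  0-1 → 1 (borrow)
  1-0-1 → 0
  1-0 → 1
  1-0 → 1

0b11010000101100011111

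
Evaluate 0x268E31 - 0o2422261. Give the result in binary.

0b111000110100110000000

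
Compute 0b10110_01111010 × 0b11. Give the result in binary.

Multiply each base-2 digit by 3, carrying:
  0×3 = 0 → write 0
  1×3 = 3 → write 1 carry 1
  0×3+1 = 1 → write 1
  1×3 = 3 → write 1 carry 1
  1×3+1 = 4 → write 0 carry 2
  1×3+2 = 5 → write 1 carry 2
  1×3+2 = 5 → write 1 carry 2
  0×3+2 = 2 → write 0 carry 1
  0×3+1 = 1 → write 1
  1×3 = 3 → write 1 carry 1
  1×3+1 = 4 → write 0 carry 2
  0×3+2 = 2 → write 0 carry 1
  1×3+1 = 4 → write 0 carry 2
  remaining carry: 10

0b100001101101110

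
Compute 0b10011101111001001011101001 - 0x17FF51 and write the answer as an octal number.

0b10011101111001001011101001 = 0o235711351 in octal.
0x17FF51 = 0o5777521 in octal.
Subtract column by column in base 8:
  1-1 → 0
  5-2 → 3
  3-5 → 6 (borrow)
  1-7-1 → 1 (borrow)
  1-7-1 → 1 (borrow)
  7-7-1 → 7 (borrow)
  5-5-1 → 7 (borrow)
  3-0-1 → 2
  2-0 → 2

0o227711630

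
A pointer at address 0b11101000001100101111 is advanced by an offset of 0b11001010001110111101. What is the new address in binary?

Add column by column in base 2, right to left:
  1+1 = 0 carry 1
  1+0+1 = 0 carry 1
  1+1+1 = 1 carry 1
  1+1+1 = 1 carry 1
  0+1+1 = 0 carry 1
  1+1+1 = 1 carry 1
  0+0+1 = 1
  0+1 = 1
  1+1 = 0 carry 1
  1+1+1 = 1 carry 1
  0+0+1 = 1
  0+0 = 0
  0+0 = 0
  0+1 = 1
  0+0 = 0
  1+1 = 0 carry 1
  0+0+1 = 1
  1+0 = 1
  1+1 = 0 carry 1
  1+1+1 = 1 carry 1
  final carry 1

0b110110010011011101100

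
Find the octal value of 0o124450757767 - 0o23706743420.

Subtract column by column in base 8:
  7-0 → 7
  6-2 → 4
  7-4 → 3
  7-3 → 4
  5-4 → 1
  7-7 → 0
  0-6 → 2 (borrow)
  5-0-1 → 4
  4-7 → 5 (borrow)
  4-3-1 → 0
  2-2 → 0
  1-0 → 1

0o100542014347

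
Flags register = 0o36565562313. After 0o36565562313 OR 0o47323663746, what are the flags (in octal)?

OR each oct digit independently (no carries):
  3|4=7, 6|7=7, 5|3=7, 6|2=6, 5|3=7, 5|6=7, 6|6=6, 2|3=3, 3|7=7, 1|4=5, 3|6=7

0o77767763757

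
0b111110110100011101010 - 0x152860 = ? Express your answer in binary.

0x152860 = 0b101010010100001100000 in binary.
Subtract column by column in base 2:
  0-0 → 0
  1-0 → 1
  0-0 → 0
  1-0 → 1
  0-0 → 0
  1-1 → 0
  1-1 → 0
  1-0 → 1
  0-0 → 0
  0-0 → 0
  0-0 → 0
  1-1 → 0
  0-0 → 0
  1-1 → 0
  1-0 → 1
  0-0 → 0
  1-1 → 0
  1-0 → 1
  1-1 → 0
  1-0 → 1
  1-1 → 0

0b10100100000010001010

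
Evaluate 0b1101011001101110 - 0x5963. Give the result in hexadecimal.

0x7d0b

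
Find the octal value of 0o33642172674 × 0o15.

0o551475075214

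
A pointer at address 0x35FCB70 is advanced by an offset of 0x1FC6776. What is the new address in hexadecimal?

Add column by column in base 16, right to left:
  0+6 = 6
  7+7 = E
  B+7 = 2 carry 1
  C+6+1 = 3 carry 1
  F+C+1 = C carry 1
  5+F+1 = 5 carry 1
  3+1+1 = 5

0x55C32E6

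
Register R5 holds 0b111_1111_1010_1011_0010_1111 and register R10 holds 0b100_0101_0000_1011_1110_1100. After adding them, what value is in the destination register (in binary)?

0b110001001011011100011011

Add column by column in base 2, right to left:
  1+0 = 1
  1+0 = 1
  1+1 = 0 carry 1
  1+1+1 = 1 carry 1
  0+0+1 = 1
  1+1 = 0 carry 1
  0+1+1 = 0 carry 1
  0+1+1 = 0 carry 1
  1+1+1 = 1 carry 1
  1+1+1 = 1 carry 1
  0+0+1 = 1
  1+1 = 0 carry 1
  0+0+1 = 1
  1+0 = 1
  0+0 = 0
  1+0 = 1
  1+1 = 0 carry 1
  1+0+1 = 0 carry 1
  1+1+1 = 1 carry 1
  1+0+1 = 0 carry 1
  1+0+1 = 0 carry 1
  1+0+1 = 0 carry 1
  1+1+1 = 1 carry 1
  final carry 1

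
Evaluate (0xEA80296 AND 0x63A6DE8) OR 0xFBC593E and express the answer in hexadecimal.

0xEA80296 AND 0x63A6DE8 = 0x6280080.
Then OR with 0xFBC593E.

0xFBC59BE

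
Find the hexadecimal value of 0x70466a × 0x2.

0xe08cd4

Multiply each base-16 digit by 2, carrying:
  a×2 = 20 → write 4 carry 1
  6×2+1 = 13 → write d
  6×2 = 12 → write c
  4×2 = 8 → write 8
  0×2 = 0 → write 0
  7×2 = 14 → write e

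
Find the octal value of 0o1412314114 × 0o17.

0o26633766164

Multiply each base-8 digit by 15, carrying:
  4×15 = 60 → write 4 carry 7
  1×15+7 = 22 → write 6 carry 2
  1×15+2 = 17 → write 1 carry 2
  4×15+2 = 62 → write 6 carry 7
  1×15+7 = 22 → write 6 carry 2
  3×15+2 = 47 → write 7 carry 5
  2×15+5 = 35 → write 3 carry 4
  1×15+4 = 19 → write 3 carry 2
  4×15+2 = 62 → write 6 carry 7
  1×15+7 = 22 → write 6 carry 2
  remaining carry: 2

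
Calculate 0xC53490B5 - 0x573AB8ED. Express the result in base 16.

Subtract column by column in base 16:
  5-D → 8 (borrow)
  B-E-1 → C (borrow)
  0-8-1 → 7 (borrow)
  9-B-1 → D (borrow)
  4-A-1 → 9 (borrow)
  3-3-1 → F (borrow)
  5-7-1 → D (borrow)
  C-5-1 → 6

0x6DF9D7C8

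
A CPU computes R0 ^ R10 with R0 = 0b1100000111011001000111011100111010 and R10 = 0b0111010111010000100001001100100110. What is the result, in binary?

0b1011010000001001100110010000011100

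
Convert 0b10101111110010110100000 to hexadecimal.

0x57e5a0

Group the bits into nibbles: 0101 0111 1110 0101 1010 0000 → 57e5a0.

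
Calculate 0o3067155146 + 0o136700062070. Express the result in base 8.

Add column by column in base 8, right to left:
  6+0 = 6
  4+7 = 3 carry 1
  1+0+1 = 2
  5+2 = 7
  5+6 = 3 carry 1
  1+0+1 = 2
  7+0 = 7
  6+0 = 6
  0+7 = 7
  3+6 = 1 carry 1
  0+3+1 = 4
  0+1 = 1

0o141767237236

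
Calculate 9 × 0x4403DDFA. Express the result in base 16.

0x26422CDCA

Multiply each base-16 digit by 9, carrying:
  A×9 = 90 → write A carry 5
  F×9+5 = 140 → write C carry 8
  D×9+8 = 125 → write D carry 7
  D×9+7 = 124 → write C carry 7
  3×9+7 = 34 → write 2 carry 2
  0×9+2 = 2 → write 2
  4×9 = 36 → write 4 carry 2
  4×9+2 = 38 → write 6 carry 2
  remaining carry: 2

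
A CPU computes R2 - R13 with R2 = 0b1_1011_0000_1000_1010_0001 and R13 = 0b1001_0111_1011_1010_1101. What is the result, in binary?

0b100011000110011110100

Subtract column by column in base 2:
  1-1 → 0
  0-0 → 0
  0-1 → 1 (borrow)
  0-1-1 → 0 (borrow)
  0-0-1 → 1 (borrow)
  1-1-1 → 1 (borrow)
  0-0-1 → 1 (borrow)
  1-1-1 → 1 (borrow)
  0-1-1 → 0 (borrow)
  0-1-1 → 0 (borrow)
  0-0-1 → 1 (borrow)
  1-1-1 → 1 (borrow)
  0-1-1 → 0 (borrow)
  0-1-1 → 0 (borrow)
  0-1-1 → 0 (borrow)
  0-0-1 → 1 (borrow)
  1-1-1 → 1 (borrow)
  1-0-1 → 0
  0-0 → 0
  1-1 → 0
  1-0 → 1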